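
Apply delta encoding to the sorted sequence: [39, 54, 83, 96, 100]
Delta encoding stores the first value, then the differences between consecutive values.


First value: 39
Deltas:
  54 - 39 = 15
  83 - 54 = 29
  96 - 83 = 13
  100 - 96 = 4


Delta encoded: [39, 15, 29, 13, 4]


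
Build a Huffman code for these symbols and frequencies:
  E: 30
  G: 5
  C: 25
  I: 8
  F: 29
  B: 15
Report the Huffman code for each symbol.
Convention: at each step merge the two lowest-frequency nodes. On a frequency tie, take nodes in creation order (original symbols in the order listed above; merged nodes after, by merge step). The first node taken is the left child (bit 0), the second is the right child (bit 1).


Huffman tree construction:
Step 1: Merge G(5) + I(8) = 13
Step 2: Merge (G+I)(13) + B(15) = 28
Step 3: Merge C(25) + ((G+I)+B)(28) = 53
Step 4: Merge F(29) + E(30) = 59
Step 5: Merge (C+((G+I)+B))(53) + (F+E)(59) = 112
Read each symbol's code off the tree from the root (left child = 0, right child = 1).

Codes:
  E: 11 (length 2)
  G: 0100 (length 4)
  C: 00 (length 2)
  I: 0101 (length 4)
  F: 10 (length 2)
  B: 011 (length 3)
Average code length: 265/112 = 2.3661 bits/symbol


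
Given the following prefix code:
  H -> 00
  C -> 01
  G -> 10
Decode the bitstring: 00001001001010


Decoding step by step:
Bits 00 -> H
Bits 00 -> H
Bits 10 -> G
Bits 01 -> C
Bits 00 -> H
Bits 10 -> G
Bits 10 -> G


Decoded message: HHGCHGG


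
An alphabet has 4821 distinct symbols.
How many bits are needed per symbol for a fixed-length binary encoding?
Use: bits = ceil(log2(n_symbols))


log2(4821) = 12.2351
Bracket: 2^12 = 4096 < 4821 <= 2^13 = 8192
So ceil(log2(4821)) = 13

bits = ceil(log2(4821)) = ceil(12.2351) = 13 bits


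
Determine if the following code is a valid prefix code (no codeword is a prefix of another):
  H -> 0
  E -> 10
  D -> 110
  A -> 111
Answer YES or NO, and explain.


Checking each pair (does one codeword prefix another?):
  H='0' vs E='10': no prefix
  H='0' vs D='110': no prefix
  H='0' vs A='111': no prefix
  E='10' vs H='0': no prefix
  E='10' vs D='110': no prefix
  E='10' vs A='111': no prefix
  D='110' vs H='0': no prefix
  D='110' vs E='10': no prefix
  D='110' vs A='111': no prefix
  A='111' vs H='0': no prefix
  A='111' vs E='10': no prefix
  A='111' vs D='110': no prefix
No violation found over all pairs.

YES -- this is a valid prefix code. No codeword is a prefix of any other codeword.


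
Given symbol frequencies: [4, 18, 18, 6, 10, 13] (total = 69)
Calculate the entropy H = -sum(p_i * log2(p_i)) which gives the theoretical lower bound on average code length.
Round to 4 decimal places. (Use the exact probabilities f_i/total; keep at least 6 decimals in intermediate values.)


Per-symbol terms -p_i * log2(p_i) with p_i = f_i/69:
  p = 4/69 = 0.057971: log2(p) = -4.108524, -p*log2(p) = 0.238175
  p = 18/69 = 0.260870: log2(p) = -1.938599, -p*log2(p) = 0.505722
  p = 18/69 = 0.260870: log2(p) = -1.938599, -p*log2(p) = 0.505722
  p = 6/69 = 0.086957: log2(p) = -3.523562, -p*log2(p) = 0.306397
  p = 10/69 = 0.144928: log2(p) = -2.786596, -p*log2(p) = 0.403855
  p = 13/69 = 0.188406: log2(p) = -2.408085, -p*log2(p) = 0.453697
H = 0.238175 + 0.505722 + 0.505722 + 0.306397 + 0.403855 + 0.453697 = 2.413568

H = 2.4136 bits/symbol


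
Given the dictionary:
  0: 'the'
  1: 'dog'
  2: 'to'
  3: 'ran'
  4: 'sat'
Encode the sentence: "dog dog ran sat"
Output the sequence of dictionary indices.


Look up each word in the dictionary:
  'dog' -> 1
  'dog' -> 1
  'ran' -> 3
  'sat' -> 4

Encoded: [1, 1, 3, 4]


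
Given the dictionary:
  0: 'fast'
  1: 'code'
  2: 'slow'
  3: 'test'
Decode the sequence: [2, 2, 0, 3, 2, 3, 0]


Look up each index in the dictionary:
  2 -> 'slow'
  2 -> 'slow'
  0 -> 'fast'
  3 -> 'test'
  2 -> 'slow'
  3 -> 'test'
  0 -> 'fast'

Decoded: "slow slow fast test slow test fast"


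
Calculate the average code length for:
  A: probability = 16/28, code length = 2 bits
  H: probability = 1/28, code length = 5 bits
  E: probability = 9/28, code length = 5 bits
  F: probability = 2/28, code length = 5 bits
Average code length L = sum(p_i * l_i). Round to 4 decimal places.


Weighted contributions p_i * l_i:
  A: (16/28) * 2 = 32/28
  H: (1/28) * 5 = 5/28
  E: (9/28) * 5 = 45/28
  F: (2/28) * 5 = 10/28
Sum = (32 + 5 + 45 + 10)/28 = 92/28

L = 92/28 = 3.2857 bits/symbol


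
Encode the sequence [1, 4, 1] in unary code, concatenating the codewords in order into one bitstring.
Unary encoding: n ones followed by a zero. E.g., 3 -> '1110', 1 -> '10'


Encode each number as n ones followed by a terminating 0:
  1 -> 10 (2 bits)
  4 -> 11110 (5 bits)
  1 -> 10 (2 bits)
Total length = 2 + 5 + 2 = 9 bits.

Unary([1, 4, 1]) = 101111010 (9 bits)


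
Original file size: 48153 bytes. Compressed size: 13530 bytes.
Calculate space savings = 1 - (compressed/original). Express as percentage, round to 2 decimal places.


ratio = compressed/original = 13530/48153 = 0.280979
savings = 1 - ratio = 1 - 0.280979 = 0.719021
as a percentage: 0.719021 * 100 = 71.9%

Space savings = 1 - 13530/48153 = 71.9%


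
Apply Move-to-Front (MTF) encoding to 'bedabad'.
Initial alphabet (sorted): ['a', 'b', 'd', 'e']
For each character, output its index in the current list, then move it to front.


MTF encoding:
'b': index 1 in ['a', 'b', 'd', 'e'] -> ['b', 'a', 'd', 'e']
'e': index 3 in ['b', 'a', 'd', 'e'] -> ['e', 'b', 'a', 'd']
'd': index 3 in ['e', 'b', 'a', 'd'] -> ['d', 'e', 'b', 'a']
'a': index 3 in ['d', 'e', 'b', 'a'] -> ['a', 'd', 'e', 'b']
'b': index 3 in ['a', 'd', 'e', 'b'] -> ['b', 'a', 'd', 'e']
'a': index 1 in ['b', 'a', 'd', 'e'] -> ['a', 'b', 'd', 'e']
'd': index 2 in ['a', 'b', 'd', 'e'] -> ['d', 'a', 'b', 'e']


Output: [1, 3, 3, 3, 3, 1, 2]


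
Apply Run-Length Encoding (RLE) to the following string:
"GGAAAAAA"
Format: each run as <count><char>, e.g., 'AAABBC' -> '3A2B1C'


Scanning runs left to right:
  i=0: run of 'G' x 2 -> '2G'
  i=2: run of 'A' x 6 -> '6A'

RLE = 2G6A


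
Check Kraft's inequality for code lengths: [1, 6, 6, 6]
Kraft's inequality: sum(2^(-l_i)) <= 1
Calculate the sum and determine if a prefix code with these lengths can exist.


Sum = 2^(-1) + 2^(-6) + 2^(-6) + 2^(-6)
    = 0.5 + 0.015625 + 0.015625 + 0.015625
    = 35/64 = 0.546875
Since 0.546875 <= 1, Kraft's inequality IS satisfied.
A prefix code with these lengths CAN exist.

Kraft sum = 0.546875. Satisfied.


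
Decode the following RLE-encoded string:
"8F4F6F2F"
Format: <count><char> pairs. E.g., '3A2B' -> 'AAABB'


Expanding each <count><char> pair:
  8F -> 'FFFFFFFF'
  4F -> 'FFFF'
  6F -> 'FFFFFF'
  2F -> 'FF'

Decoded = FFFFFFFFFFFFFFFFFFFF


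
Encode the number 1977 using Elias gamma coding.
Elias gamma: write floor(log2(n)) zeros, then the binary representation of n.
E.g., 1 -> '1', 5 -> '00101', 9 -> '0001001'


num_bits = floor(log2(1977)) + 1 = 11
leading_zeros = num_bits - 1 = 10
binary(1977) = 11110111001

Elias gamma(1977) = '0000000000' + '11110111001' = 000000000011110111001 (21 bits)


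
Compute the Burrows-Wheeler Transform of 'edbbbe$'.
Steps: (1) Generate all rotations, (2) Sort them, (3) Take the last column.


Rotations (sorted):
  0: $edbbbe -> last char: e
  1: bbbe$ed -> last char: d
  2: bbe$edb -> last char: b
  3: be$edbb -> last char: b
  4: dbbbe$e -> last char: e
  5: e$edbbb -> last char: b
  6: edbbbe$ -> last char: $


BWT = edbbeb$


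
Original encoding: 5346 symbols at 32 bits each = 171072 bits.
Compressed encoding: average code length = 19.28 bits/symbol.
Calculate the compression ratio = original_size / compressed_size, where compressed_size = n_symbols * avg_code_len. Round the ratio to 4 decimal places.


original_size = n_symbols * orig_bits = 5346 * 32 = 171072 bits
compressed_size = n_symbols * avg_code_len = 5346 * 19.28 = 103070.88 bits
ratio = original_size / compressed_size = 171072 / 103070.88 = 1.6598

Compression ratio = 1.6598


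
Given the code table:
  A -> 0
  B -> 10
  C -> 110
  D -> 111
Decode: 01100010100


Decoding:
0 -> A
110 -> C
0 -> A
0 -> A
10 -> B
10 -> B
0 -> A


Result: ACAABBA


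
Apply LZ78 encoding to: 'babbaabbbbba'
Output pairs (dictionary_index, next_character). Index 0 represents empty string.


LZ78 encoding steps:
Dictionary: {0: ''}
Step 1: w='' (idx 0), next='b' -> output (0, 'b'), add 'b' as idx 1
Step 2: w='' (idx 0), next='a' -> output (0, 'a'), add 'a' as idx 2
Step 3: w='b' (idx 1), next='b' -> output (1, 'b'), add 'bb' as idx 3
Step 4: w='a' (idx 2), next='a' -> output (2, 'a'), add 'aa' as idx 4
Step 5: w='bb' (idx 3), next='b' -> output (3, 'b'), add 'bbb' as idx 5
Step 6: w='bb' (idx 3), next='a' -> output (3, 'a'), add 'bba' as idx 6


Encoded: [(0, 'b'), (0, 'a'), (1, 'b'), (2, 'a'), (3, 'b'), (3, 'a')]


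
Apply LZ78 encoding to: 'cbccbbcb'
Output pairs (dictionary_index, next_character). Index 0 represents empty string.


LZ78 encoding steps:
Dictionary: {0: ''}
Step 1: w='' (idx 0), next='c' -> output (0, 'c'), add 'c' as idx 1
Step 2: w='' (idx 0), next='b' -> output (0, 'b'), add 'b' as idx 2
Step 3: w='c' (idx 1), next='c' -> output (1, 'c'), add 'cc' as idx 3
Step 4: w='b' (idx 2), next='b' -> output (2, 'b'), add 'bb' as idx 4
Step 5: w='c' (idx 1), next='b' -> output (1, 'b'), add 'cb' as idx 5


Encoded: [(0, 'c'), (0, 'b'), (1, 'c'), (2, 'b'), (1, 'b')]


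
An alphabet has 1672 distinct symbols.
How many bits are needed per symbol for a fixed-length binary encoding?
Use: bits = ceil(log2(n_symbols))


log2(1672) = 10.7074
Bracket: 2^10 = 1024 < 1672 <= 2^11 = 2048
So ceil(log2(1672)) = 11

bits = ceil(log2(1672)) = ceil(10.7074) = 11 bits


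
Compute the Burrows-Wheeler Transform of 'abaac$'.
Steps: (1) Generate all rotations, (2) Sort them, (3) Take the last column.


Rotations (sorted):
  0: $abaac -> last char: c
  1: aac$ab -> last char: b
  2: abaac$ -> last char: $
  3: ac$aba -> last char: a
  4: baac$a -> last char: a
  5: c$abaa -> last char: a


BWT = cb$aaa


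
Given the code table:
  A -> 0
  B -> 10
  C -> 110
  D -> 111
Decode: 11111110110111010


Decoding:
111 -> D
111 -> D
10 -> B
110 -> C
111 -> D
0 -> A
10 -> B


Result: DDBCDAB


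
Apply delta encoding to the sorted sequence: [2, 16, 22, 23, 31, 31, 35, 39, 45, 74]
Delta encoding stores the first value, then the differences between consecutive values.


First value: 2
Deltas:
  16 - 2 = 14
  22 - 16 = 6
  23 - 22 = 1
  31 - 23 = 8
  31 - 31 = 0
  35 - 31 = 4
  39 - 35 = 4
  45 - 39 = 6
  74 - 45 = 29


Delta encoded: [2, 14, 6, 1, 8, 0, 4, 4, 6, 29]


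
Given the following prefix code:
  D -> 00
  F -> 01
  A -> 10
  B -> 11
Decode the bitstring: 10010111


Decoding step by step:
Bits 10 -> A
Bits 01 -> F
Bits 01 -> F
Bits 11 -> B


Decoded message: AFFB


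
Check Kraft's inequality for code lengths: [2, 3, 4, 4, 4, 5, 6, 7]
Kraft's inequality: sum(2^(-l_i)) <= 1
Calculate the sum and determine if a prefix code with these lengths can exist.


Sum = 2^(-2) + 2^(-3) + 2^(-4) + 2^(-4) + 2^(-4) + 2^(-5) + 2^(-6) + 2^(-7)
    = 0.25 + 0.125 + 0.0625 + 0.0625 + 0.0625 + 0.03125 + 0.015625 + 0.0078125
    = 79/128 = 0.6171875
Since 0.6171875 <= 1, Kraft's inequality IS satisfied.
A prefix code with these lengths CAN exist.

Kraft sum = 0.6171875. Satisfied.


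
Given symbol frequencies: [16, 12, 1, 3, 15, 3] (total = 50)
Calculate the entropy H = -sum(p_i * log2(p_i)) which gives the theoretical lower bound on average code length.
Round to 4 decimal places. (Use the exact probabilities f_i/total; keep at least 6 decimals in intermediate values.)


Per-symbol terms -p_i * log2(p_i) with p_i = f_i/50:
  p = 16/50 = 0.320000: log2(p) = -1.643856, -p*log2(p) = 0.526034
  p = 12/50 = 0.240000: log2(p) = -2.058894, -p*log2(p) = 0.494134
  p = 1/50 = 0.020000: log2(p) = -5.643856, -p*log2(p) = 0.112877
  p = 3/50 = 0.060000: log2(p) = -4.058894, -p*log2(p) = 0.243534
  p = 15/50 = 0.300000: log2(p) = -1.736966, -p*log2(p) = 0.521090
  p = 3/50 = 0.060000: log2(p) = -4.058894, -p*log2(p) = 0.243534
H = 0.526034 + 0.494134 + 0.112877 + 0.243534 + 0.521090 + 0.243534 = 2.141203

H = 2.1412 bits/symbol


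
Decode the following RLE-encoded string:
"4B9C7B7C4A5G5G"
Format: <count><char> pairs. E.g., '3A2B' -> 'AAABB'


Expanding each <count><char> pair:
  4B -> 'BBBB'
  9C -> 'CCCCCCCCC'
  7B -> 'BBBBBBB'
  7C -> 'CCCCCCC'
  4A -> 'AAAA'
  5G -> 'GGGGG'
  5G -> 'GGGGG'

Decoded = BBBBCCCCCCCCCBBBBBBBCCCCCCCAAAAGGGGGGGGGG


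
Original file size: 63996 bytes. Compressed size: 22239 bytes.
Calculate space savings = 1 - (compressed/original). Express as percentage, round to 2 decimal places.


ratio = compressed/original = 22239/63996 = 0.347506
savings = 1 - ratio = 1 - 0.347506 = 0.652494
as a percentage: 0.652494 * 100 = 65.25%

Space savings = 1 - 22239/63996 = 65.25%


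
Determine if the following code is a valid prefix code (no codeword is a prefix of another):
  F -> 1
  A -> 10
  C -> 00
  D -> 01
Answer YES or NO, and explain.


Checking each pair (does one codeword prefix another?):
  F='1' vs A='10': prefix -- VIOLATION

NO -- this is NOT a valid prefix code. F (1) is a prefix of A (10).


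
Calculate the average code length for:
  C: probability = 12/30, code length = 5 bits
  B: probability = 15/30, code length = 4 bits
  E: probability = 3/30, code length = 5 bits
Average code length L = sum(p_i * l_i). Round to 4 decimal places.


Weighted contributions p_i * l_i:
  C: (12/30) * 5 = 60/30
  B: (15/30) * 4 = 60/30
  E: (3/30) * 5 = 15/30
Sum = (60 + 60 + 15)/30 = 135/30

L = 135/30 = 4.5000 bits/symbol


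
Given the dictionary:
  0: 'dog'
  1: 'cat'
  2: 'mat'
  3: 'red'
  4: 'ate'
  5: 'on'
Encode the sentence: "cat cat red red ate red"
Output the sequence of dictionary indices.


Look up each word in the dictionary:
  'cat' -> 1
  'cat' -> 1
  'red' -> 3
  'red' -> 3
  'ate' -> 4
  'red' -> 3

Encoded: [1, 1, 3, 3, 4, 3]


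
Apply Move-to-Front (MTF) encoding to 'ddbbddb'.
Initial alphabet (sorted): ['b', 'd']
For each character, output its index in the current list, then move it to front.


MTF encoding:
'd': index 1 in ['b', 'd'] -> ['d', 'b']
'd': index 0 in ['d', 'b'] -> ['d', 'b']
'b': index 1 in ['d', 'b'] -> ['b', 'd']
'b': index 0 in ['b', 'd'] -> ['b', 'd']
'd': index 1 in ['b', 'd'] -> ['d', 'b']
'd': index 0 in ['d', 'b'] -> ['d', 'b']
'b': index 1 in ['d', 'b'] -> ['b', 'd']


Output: [1, 0, 1, 0, 1, 0, 1]


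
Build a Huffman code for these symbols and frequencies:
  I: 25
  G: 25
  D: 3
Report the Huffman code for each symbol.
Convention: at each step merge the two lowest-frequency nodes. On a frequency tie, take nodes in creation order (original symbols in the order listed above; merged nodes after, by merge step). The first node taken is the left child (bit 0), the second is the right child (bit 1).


Huffman tree construction:
Step 1: Merge D(3) + I(25) = 28
Step 2: Merge G(25) + (D+I)(28) = 53
Read each symbol's code off the tree from the root (left child = 0, right child = 1).

Codes:
  I: 11 (length 2)
  G: 0 (length 1)
  D: 10 (length 2)
Average code length: 81/53 = 1.5283 bits/symbol


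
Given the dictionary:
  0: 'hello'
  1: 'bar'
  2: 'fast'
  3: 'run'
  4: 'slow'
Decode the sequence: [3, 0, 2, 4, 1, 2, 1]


Look up each index in the dictionary:
  3 -> 'run'
  0 -> 'hello'
  2 -> 'fast'
  4 -> 'slow'
  1 -> 'bar'
  2 -> 'fast'
  1 -> 'bar'

Decoded: "run hello fast slow bar fast bar"


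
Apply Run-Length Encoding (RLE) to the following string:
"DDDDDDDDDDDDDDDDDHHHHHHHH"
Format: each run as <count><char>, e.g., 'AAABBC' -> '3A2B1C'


Scanning runs left to right:
  i=0: run of 'D' x 17 -> '17D'
  i=17: run of 'H' x 8 -> '8H'

RLE = 17D8H


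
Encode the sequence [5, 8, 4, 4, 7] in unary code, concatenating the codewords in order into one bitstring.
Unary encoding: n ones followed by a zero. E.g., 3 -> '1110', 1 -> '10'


Encode each number as n ones followed by a terminating 0:
  5 -> 111110 (6 bits)
  8 -> 111111110 (9 bits)
  4 -> 11110 (5 bits)
  4 -> 11110 (5 bits)
  7 -> 11111110 (8 bits)
Total length = 6 + 9 + 5 + 5 + 8 = 33 bits.

Unary([5, 8, 4, 4, 7]) = 111110111111110111101111011111110 (33 bits)


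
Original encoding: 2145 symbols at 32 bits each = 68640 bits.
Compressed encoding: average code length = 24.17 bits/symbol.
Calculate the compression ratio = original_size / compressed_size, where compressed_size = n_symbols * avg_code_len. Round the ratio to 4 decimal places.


original_size = n_symbols * orig_bits = 2145 * 32 = 68640 bits
compressed_size = n_symbols * avg_code_len = 2145 * 24.17 = 51844.65 bits
ratio = original_size / compressed_size = 68640 / 51844.65 = 1.324

Compression ratio = 1.324


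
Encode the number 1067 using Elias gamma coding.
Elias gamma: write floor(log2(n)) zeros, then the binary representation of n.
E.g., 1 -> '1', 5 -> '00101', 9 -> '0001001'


num_bits = floor(log2(1067)) + 1 = 11
leading_zeros = num_bits - 1 = 10
binary(1067) = 10000101011

Elias gamma(1067) = '0000000000' + '10000101011' = 000000000010000101011 (21 bits)


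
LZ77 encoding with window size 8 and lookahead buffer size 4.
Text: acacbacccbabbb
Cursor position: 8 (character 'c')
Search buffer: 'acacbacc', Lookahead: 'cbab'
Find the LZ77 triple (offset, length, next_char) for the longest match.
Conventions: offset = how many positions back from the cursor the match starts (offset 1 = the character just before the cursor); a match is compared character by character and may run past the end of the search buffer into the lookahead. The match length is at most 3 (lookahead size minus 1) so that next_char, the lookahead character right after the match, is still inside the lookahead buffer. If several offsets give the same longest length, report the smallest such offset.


Try each offset into the search buffer:
  offset=1 (pos 7, char 'c'): match length 1
  offset=2 (pos 6, char 'c'): match length 1
  offset=3 (pos 5, char 'a'): match length 0
  offset=4 (pos 4, char 'b'): match length 0
  offset=5 (pos 3, char 'c'): match length 3
  offset=6 (pos 2, char 'a'): match length 0
  offset=7 (pos 1, char 'c'): match length 1
  offset=8 (pos 0, char 'a'): match length 0
Longest match has length 3 at offset 5.
next_char = character at position 8 + 3 = 11 -> 'b'

Best match: offset=5, length=3 (matching 'cba' starting at position 3)
LZ77 triple: (5, 3, 'b')


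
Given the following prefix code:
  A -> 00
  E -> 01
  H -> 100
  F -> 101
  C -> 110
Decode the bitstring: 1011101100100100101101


Decoding step by step:
Bits 101 -> F
Bits 110 -> C
Bits 110 -> C
Bits 01 -> E
Bits 00 -> A
Bits 100 -> H
Bits 101 -> F
Bits 101 -> F


Decoded message: FCCEAHFF


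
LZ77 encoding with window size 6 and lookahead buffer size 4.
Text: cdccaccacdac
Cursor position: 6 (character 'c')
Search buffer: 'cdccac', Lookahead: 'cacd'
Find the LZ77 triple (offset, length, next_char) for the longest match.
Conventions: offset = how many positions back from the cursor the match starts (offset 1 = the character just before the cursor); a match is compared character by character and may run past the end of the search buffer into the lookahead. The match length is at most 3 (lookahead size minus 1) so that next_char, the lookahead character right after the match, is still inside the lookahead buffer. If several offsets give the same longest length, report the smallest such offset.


Try each offset into the search buffer:
  offset=1 (pos 5, char 'c'): match length 1
  offset=2 (pos 4, char 'a'): match length 0
  offset=3 (pos 3, char 'c'): match length 3
  offset=4 (pos 2, char 'c'): match length 1
  offset=5 (pos 1, char 'd'): match length 0
  offset=6 (pos 0, char 'c'): match length 1
Longest match has length 3 at offset 3.
next_char = character at position 6 + 3 = 9 -> 'd'

Best match: offset=3, length=3 (matching 'cac' starting at position 3)
LZ77 triple: (3, 3, 'd')


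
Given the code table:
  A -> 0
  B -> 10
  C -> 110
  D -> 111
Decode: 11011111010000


Decoding:
110 -> C
111 -> D
110 -> C
10 -> B
0 -> A
0 -> A
0 -> A


Result: CDCBAAA


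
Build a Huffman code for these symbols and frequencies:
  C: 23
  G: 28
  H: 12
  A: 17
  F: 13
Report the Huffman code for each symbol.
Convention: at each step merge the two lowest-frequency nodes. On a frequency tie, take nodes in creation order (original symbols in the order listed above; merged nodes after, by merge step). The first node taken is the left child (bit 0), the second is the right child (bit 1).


Huffman tree construction:
Step 1: Merge H(12) + F(13) = 25
Step 2: Merge A(17) + C(23) = 40
Step 3: Merge (H+F)(25) + G(28) = 53
Step 4: Merge (A+C)(40) + ((H+F)+G)(53) = 93
Read each symbol's code off the tree from the root (left child = 0, right child = 1).

Codes:
  C: 01 (length 2)
  G: 11 (length 2)
  H: 100 (length 3)
  A: 00 (length 2)
  F: 101 (length 3)
Average code length: 211/93 = 2.2688 bits/symbol


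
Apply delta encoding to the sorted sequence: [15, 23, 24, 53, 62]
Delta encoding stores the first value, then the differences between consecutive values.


First value: 15
Deltas:
  23 - 15 = 8
  24 - 23 = 1
  53 - 24 = 29
  62 - 53 = 9


Delta encoded: [15, 8, 1, 29, 9]


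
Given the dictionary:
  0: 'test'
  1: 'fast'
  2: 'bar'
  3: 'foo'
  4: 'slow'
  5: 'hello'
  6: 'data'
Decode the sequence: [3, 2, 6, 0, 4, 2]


Look up each index in the dictionary:
  3 -> 'foo'
  2 -> 'bar'
  6 -> 'data'
  0 -> 'test'
  4 -> 'slow'
  2 -> 'bar'

Decoded: "foo bar data test slow bar"


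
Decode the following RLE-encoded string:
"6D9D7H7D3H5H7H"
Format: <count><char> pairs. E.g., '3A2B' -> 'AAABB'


Expanding each <count><char> pair:
  6D -> 'DDDDDD'
  9D -> 'DDDDDDDDD'
  7H -> 'HHHHHHH'
  7D -> 'DDDDDDD'
  3H -> 'HHH'
  5H -> 'HHHHH'
  7H -> 'HHHHHHH'

Decoded = DDDDDDDDDDDDDDDHHHHHHHDDDDDDDHHHHHHHHHHHHHHH


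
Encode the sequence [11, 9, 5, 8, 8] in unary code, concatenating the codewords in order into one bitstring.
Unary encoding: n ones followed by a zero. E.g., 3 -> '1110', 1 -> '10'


Encode each number as n ones followed by a terminating 0:
  11 -> 111111111110 (12 bits)
  9 -> 1111111110 (10 bits)
  5 -> 111110 (6 bits)
  8 -> 111111110 (9 bits)
  8 -> 111111110 (9 bits)
Total length = 12 + 10 + 6 + 9 + 9 = 46 bits.

Unary([11, 9, 5, 8, 8]) = 1111111111101111111110111110111111110111111110 (46 bits)


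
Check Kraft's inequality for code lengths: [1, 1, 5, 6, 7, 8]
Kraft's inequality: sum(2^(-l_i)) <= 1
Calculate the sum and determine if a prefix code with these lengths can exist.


Sum = 2^(-1) + 2^(-1) + 2^(-5) + 2^(-6) + 2^(-7) + 2^(-8)
    = 0.5 + 0.5 + 0.03125 + 0.015625 + 0.0078125 + 0.00390625
    = 271/256 = 1.05859375
Since 1.05859375 > 1, Kraft's inequality is NOT satisfied.
A prefix code with these lengths CANNOT exist.

Kraft sum = 1.05859375. Not satisfied.


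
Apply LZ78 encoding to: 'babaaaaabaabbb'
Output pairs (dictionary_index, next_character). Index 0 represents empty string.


LZ78 encoding steps:
Dictionary: {0: ''}
Step 1: w='' (idx 0), next='b' -> output (0, 'b'), add 'b' as idx 1
Step 2: w='' (idx 0), next='a' -> output (0, 'a'), add 'a' as idx 2
Step 3: w='b' (idx 1), next='a' -> output (1, 'a'), add 'ba' as idx 3
Step 4: w='a' (idx 2), next='a' -> output (2, 'a'), add 'aa' as idx 4
Step 5: w='aa' (idx 4), next='b' -> output (4, 'b'), add 'aab' as idx 5
Step 6: w='aab' (idx 5), next='b' -> output (5, 'b'), add 'aabb' as idx 6
Step 7: w='b' (idx 1), end of input -> output (1, '')


Encoded: [(0, 'b'), (0, 'a'), (1, 'a'), (2, 'a'), (4, 'b'), (5, 'b'), (1, '')]


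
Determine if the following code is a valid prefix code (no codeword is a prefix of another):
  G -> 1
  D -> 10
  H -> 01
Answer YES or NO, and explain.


Checking each pair (does one codeword prefix another?):
  G='1' vs D='10': prefix -- VIOLATION

NO -- this is NOT a valid prefix code. G (1) is a prefix of D (10).


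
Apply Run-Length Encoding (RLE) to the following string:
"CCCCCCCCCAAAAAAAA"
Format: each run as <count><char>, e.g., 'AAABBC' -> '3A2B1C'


Scanning runs left to right:
  i=0: run of 'C' x 9 -> '9C'
  i=9: run of 'A' x 8 -> '8A'

RLE = 9C8A


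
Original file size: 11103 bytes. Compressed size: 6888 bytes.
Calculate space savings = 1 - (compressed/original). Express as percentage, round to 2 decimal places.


ratio = compressed/original = 6888/11103 = 0.620373
savings = 1 - ratio = 1 - 0.620373 = 0.379627
as a percentage: 0.379627 * 100 = 37.96%

Space savings = 1 - 6888/11103 = 37.96%


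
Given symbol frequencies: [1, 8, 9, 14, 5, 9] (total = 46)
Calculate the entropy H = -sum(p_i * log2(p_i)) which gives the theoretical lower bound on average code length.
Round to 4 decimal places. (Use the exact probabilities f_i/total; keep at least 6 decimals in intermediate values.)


Per-symbol terms -p_i * log2(p_i) with p_i = f_i/46:
  p = 1/46 = 0.021739: log2(p) = -5.523562, -p*log2(p) = 0.120077
  p = 8/46 = 0.173913: log2(p) = -2.523562, -p*log2(p) = 0.438880
  p = 9/46 = 0.195652: log2(p) = -2.353637, -p*log2(p) = 0.460494
  p = 14/46 = 0.304348: log2(p) = -1.716207, -p*log2(p) = 0.522324
  p = 5/46 = 0.108696: log2(p) = -3.201634, -p*log2(p) = 0.348004
  p = 9/46 = 0.195652: log2(p) = -2.353637, -p*log2(p) = 0.460494
H = 0.120077 + 0.438880 + 0.460494 + 0.522324 + 0.348004 + 0.460494 = 2.350273

H = 2.3503 bits/symbol


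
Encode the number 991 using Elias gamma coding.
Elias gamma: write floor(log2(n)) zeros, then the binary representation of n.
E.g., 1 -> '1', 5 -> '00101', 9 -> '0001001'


num_bits = floor(log2(991)) + 1 = 10
leading_zeros = num_bits - 1 = 9
binary(991) = 1111011111

Elias gamma(991) = '000000000' + '1111011111' = 0000000001111011111 (19 bits)


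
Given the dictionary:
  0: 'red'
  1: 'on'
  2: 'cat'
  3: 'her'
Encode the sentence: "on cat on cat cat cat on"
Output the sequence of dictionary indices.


Look up each word in the dictionary:
  'on' -> 1
  'cat' -> 2
  'on' -> 1
  'cat' -> 2
  'cat' -> 2
  'cat' -> 2
  'on' -> 1

Encoded: [1, 2, 1, 2, 2, 2, 1]


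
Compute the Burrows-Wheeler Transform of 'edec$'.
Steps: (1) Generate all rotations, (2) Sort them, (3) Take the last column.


Rotations (sorted):
  0: $edec -> last char: c
  1: c$ede -> last char: e
  2: dec$e -> last char: e
  3: ec$ed -> last char: d
  4: edec$ -> last char: $


BWT = ceed$


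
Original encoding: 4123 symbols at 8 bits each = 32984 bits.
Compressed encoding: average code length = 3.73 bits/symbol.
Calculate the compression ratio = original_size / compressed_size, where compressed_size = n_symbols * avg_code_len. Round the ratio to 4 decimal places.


original_size = n_symbols * orig_bits = 4123 * 8 = 32984 bits
compressed_size = n_symbols * avg_code_len = 4123 * 3.73 = 15378.79 bits
ratio = original_size / compressed_size = 32984 / 15378.79 = 2.1448

Compression ratio = 2.1448


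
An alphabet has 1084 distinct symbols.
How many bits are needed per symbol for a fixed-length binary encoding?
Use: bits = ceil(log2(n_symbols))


log2(1084) = 10.0821
Bracket: 2^10 = 1024 < 1084 <= 2^11 = 2048
So ceil(log2(1084)) = 11

bits = ceil(log2(1084)) = ceil(10.0821) = 11 bits


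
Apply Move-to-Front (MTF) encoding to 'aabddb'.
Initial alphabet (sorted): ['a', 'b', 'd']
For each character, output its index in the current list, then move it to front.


MTF encoding:
'a': index 0 in ['a', 'b', 'd'] -> ['a', 'b', 'd']
'a': index 0 in ['a', 'b', 'd'] -> ['a', 'b', 'd']
'b': index 1 in ['a', 'b', 'd'] -> ['b', 'a', 'd']
'd': index 2 in ['b', 'a', 'd'] -> ['d', 'b', 'a']
'd': index 0 in ['d', 'b', 'a'] -> ['d', 'b', 'a']
'b': index 1 in ['d', 'b', 'a'] -> ['b', 'd', 'a']


Output: [0, 0, 1, 2, 0, 1]


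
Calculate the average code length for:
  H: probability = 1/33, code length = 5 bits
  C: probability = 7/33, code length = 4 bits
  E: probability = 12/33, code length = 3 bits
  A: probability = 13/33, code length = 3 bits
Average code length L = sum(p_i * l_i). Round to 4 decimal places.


Weighted contributions p_i * l_i:
  H: (1/33) * 5 = 5/33
  C: (7/33) * 4 = 28/33
  E: (12/33) * 3 = 36/33
  A: (13/33) * 3 = 39/33
Sum = (5 + 28 + 36 + 39)/33 = 108/33

L = 108/33 = 3.2727 bits/symbol


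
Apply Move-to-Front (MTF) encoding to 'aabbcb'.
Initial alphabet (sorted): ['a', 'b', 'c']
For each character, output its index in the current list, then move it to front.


MTF encoding:
'a': index 0 in ['a', 'b', 'c'] -> ['a', 'b', 'c']
'a': index 0 in ['a', 'b', 'c'] -> ['a', 'b', 'c']
'b': index 1 in ['a', 'b', 'c'] -> ['b', 'a', 'c']
'b': index 0 in ['b', 'a', 'c'] -> ['b', 'a', 'c']
'c': index 2 in ['b', 'a', 'c'] -> ['c', 'b', 'a']
'b': index 1 in ['c', 'b', 'a'] -> ['b', 'c', 'a']


Output: [0, 0, 1, 0, 2, 1]


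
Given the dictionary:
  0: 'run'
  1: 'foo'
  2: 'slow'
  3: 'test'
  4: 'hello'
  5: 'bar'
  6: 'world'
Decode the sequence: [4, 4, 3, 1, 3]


Look up each index in the dictionary:
  4 -> 'hello'
  4 -> 'hello'
  3 -> 'test'
  1 -> 'foo'
  3 -> 'test'

Decoded: "hello hello test foo test"


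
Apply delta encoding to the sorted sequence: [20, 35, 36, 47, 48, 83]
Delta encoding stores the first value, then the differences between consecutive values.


First value: 20
Deltas:
  35 - 20 = 15
  36 - 35 = 1
  47 - 36 = 11
  48 - 47 = 1
  83 - 48 = 35


Delta encoded: [20, 15, 1, 11, 1, 35]


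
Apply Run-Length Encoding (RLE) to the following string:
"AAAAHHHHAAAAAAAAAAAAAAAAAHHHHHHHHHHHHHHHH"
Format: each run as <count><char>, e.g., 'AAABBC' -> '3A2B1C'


Scanning runs left to right:
  i=0: run of 'A' x 4 -> '4A'
  i=4: run of 'H' x 4 -> '4H'
  i=8: run of 'A' x 17 -> '17A'
  i=25: run of 'H' x 16 -> '16H'

RLE = 4A4H17A16H


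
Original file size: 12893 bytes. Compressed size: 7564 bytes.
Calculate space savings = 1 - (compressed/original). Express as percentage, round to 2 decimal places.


ratio = compressed/original = 7564/12893 = 0.586675
savings = 1 - ratio = 1 - 0.586675 = 0.413325
as a percentage: 0.413325 * 100 = 41.33%

Space savings = 1 - 7564/12893 = 41.33%


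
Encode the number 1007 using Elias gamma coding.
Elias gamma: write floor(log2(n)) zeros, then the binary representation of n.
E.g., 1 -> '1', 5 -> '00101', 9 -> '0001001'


num_bits = floor(log2(1007)) + 1 = 10
leading_zeros = num_bits - 1 = 9
binary(1007) = 1111101111

Elias gamma(1007) = '000000000' + '1111101111' = 0000000001111101111 (19 bits)


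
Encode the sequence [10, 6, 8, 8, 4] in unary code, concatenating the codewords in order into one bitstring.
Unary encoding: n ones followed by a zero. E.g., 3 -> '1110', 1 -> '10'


Encode each number as n ones followed by a terminating 0:
  10 -> 11111111110 (11 bits)
  6 -> 1111110 (7 bits)
  8 -> 111111110 (9 bits)
  8 -> 111111110 (9 bits)
  4 -> 11110 (5 bits)
Total length = 11 + 7 + 9 + 9 + 5 = 41 bits.

Unary([10, 6, 8, 8, 4]) = 11111111110111111011111111011111111011110 (41 bits)


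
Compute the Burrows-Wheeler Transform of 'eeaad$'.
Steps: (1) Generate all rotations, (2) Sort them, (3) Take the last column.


Rotations (sorted):
  0: $eeaad -> last char: d
  1: aad$ee -> last char: e
  2: ad$eea -> last char: a
  3: d$eeaa -> last char: a
  4: eaad$e -> last char: e
  5: eeaad$ -> last char: $


BWT = deaae$


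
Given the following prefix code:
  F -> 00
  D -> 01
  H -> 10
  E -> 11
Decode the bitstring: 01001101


Decoding step by step:
Bits 01 -> D
Bits 00 -> F
Bits 11 -> E
Bits 01 -> D


Decoded message: DFED


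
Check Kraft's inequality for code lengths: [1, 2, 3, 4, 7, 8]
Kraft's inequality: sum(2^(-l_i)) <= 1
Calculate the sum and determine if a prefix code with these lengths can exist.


Sum = 2^(-1) + 2^(-2) + 2^(-3) + 2^(-4) + 2^(-7) + 2^(-8)
    = 0.5 + 0.25 + 0.125 + 0.0625 + 0.0078125 + 0.00390625
    = 243/256 = 0.94921875
Since 0.94921875 <= 1, Kraft's inequality IS satisfied.
A prefix code with these lengths CAN exist.

Kraft sum = 0.94921875. Satisfied.


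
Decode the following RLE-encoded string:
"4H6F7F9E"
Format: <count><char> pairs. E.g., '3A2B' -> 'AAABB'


Expanding each <count><char> pair:
  4H -> 'HHHH'
  6F -> 'FFFFFF'
  7F -> 'FFFFFFF'
  9E -> 'EEEEEEEEE'

Decoded = HHHHFFFFFFFFFFFFFEEEEEEEEE


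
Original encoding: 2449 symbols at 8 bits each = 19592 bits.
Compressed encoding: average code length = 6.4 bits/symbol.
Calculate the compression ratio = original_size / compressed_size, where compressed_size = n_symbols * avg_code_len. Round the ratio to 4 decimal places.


original_size = n_symbols * orig_bits = 2449 * 8 = 19592 bits
compressed_size = n_symbols * avg_code_len = 2449 * 6.4 = 15673.6 bits
ratio = original_size / compressed_size = 19592 / 15673.6 = 1.25

Compression ratio = 1.25


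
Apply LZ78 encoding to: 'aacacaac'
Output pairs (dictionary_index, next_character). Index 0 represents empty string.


LZ78 encoding steps:
Dictionary: {0: ''}
Step 1: w='' (idx 0), next='a' -> output (0, 'a'), add 'a' as idx 1
Step 2: w='a' (idx 1), next='c' -> output (1, 'c'), add 'ac' as idx 2
Step 3: w='ac' (idx 2), next='a' -> output (2, 'a'), add 'aca' as idx 3
Step 4: w='ac' (idx 2), end of input -> output (2, '')


Encoded: [(0, 'a'), (1, 'c'), (2, 'a'), (2, '')]


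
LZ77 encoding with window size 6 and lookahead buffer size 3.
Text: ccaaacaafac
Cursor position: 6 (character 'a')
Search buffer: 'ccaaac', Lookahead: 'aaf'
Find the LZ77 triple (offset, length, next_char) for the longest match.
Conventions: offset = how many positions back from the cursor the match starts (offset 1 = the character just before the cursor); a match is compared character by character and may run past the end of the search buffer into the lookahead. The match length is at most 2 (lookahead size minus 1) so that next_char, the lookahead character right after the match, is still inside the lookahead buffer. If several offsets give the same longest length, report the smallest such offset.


Try each offset into the search buffer:
  offset=1 (pos 5, char 'c'): match length 0
  offset=2 (pos 4, char 'a'): match length 1
  offset=3 (pos 3, char 'a'): match length 2
  offset=4 (pos 2, char 'a'): match length 2
  offset=5 (pos 1, char 'c'): match length 0
  offset=6 (pos 0, char 'c'): match length 0
Longest match has length 2, found at offsets 3, 4; take the smallest, offset 3.
next_char = character at position 6 + 2 = 8 -> 'f'

Best match: offset=3, length=2 (matching 'aa' starting at position 3)
LZ77 triple: (3, 2, 'f')


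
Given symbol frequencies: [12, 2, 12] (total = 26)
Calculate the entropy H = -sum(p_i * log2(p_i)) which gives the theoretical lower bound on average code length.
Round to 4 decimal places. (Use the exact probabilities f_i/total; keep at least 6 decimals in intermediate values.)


Per-symbol terms -p_i * log2(p_i) with p_i = f_i/26:
  p = 12/26 = 0.461538: log2(p) = -1.115477, -p*log2(p) = 0.514836
  p = 2/26 = 0.076923: log2(p) = -3.700440, -p*log2(p) = 0.284649
  p = 12/26 = 0.461538: log2(p) = -1.115477, -p*log2(p) = 0.514836
H = 0.514836 + 0.284649 + 0.514836 = 1.314321

H = 1.3143 bits/symbol


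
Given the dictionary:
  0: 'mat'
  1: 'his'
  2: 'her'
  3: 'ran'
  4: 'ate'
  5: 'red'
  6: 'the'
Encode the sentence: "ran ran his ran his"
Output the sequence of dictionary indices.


Look up each word in the dictionary:
  'ran' -> 3
  'ran' -> 3
  'his' -> 1
  'ran' -> 3
  'his' -> 1

Encoded: [3, 3, 1, 3, 1]


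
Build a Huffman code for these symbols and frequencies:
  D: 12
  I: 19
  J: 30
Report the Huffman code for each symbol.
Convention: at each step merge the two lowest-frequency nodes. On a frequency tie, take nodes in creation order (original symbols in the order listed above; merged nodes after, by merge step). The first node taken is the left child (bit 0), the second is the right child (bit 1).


Huffman tree construction:
Step 1: Merge D(12) + I(19) = 31
Step 2: Merge J(30) + (D+I)(31) = 61
Read each symbol's code off the tree from the root (left child = 0, right child = 1).

Codes:
  D: 10 (length 2)
  I: 11 (length 2)
  J: 0 (length 1)
Average code length: 92/61 = 1.5082 bits/symbol


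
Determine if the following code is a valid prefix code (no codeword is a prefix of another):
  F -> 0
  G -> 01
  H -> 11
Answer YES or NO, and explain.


Checking each pair (does one codeword prefix another?):
  F='0' vs G='01': prefix -- VIOLATION

NO -- this is NOT a valid prefix code. F (0) is a prefix of G (01).


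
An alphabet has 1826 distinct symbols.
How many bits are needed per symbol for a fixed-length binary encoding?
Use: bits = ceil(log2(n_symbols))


log2(1826) = 10.8345
Bracket: 2^10 = 1024 < 1826 <= 2^11 = 2048
So ceil(log2(1826)) = 11

bits = ceil(log2(1826)) = ceil(10.8345) = 11 bits


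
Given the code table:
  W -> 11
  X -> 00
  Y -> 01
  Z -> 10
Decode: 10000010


Decoding:
10 -> Z
00 -> X
00 -> X
10 -> Z


Result: ZXXZ


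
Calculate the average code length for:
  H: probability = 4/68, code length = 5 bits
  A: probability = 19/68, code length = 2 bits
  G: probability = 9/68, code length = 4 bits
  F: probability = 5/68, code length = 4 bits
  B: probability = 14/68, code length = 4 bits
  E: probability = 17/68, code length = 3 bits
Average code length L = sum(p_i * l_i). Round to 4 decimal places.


Weighted contributions p_i * l_i:
  H: (4/68) * 5 = 20/68
  A: (19/68) * 2 = 38/68
  G: (9/68) * 4 = 36/68
  F: (5/68) * 4 = 20/68
  B: (14/68) * 4 = 56/68
  E: (17/68) * 3 = 51/68
Sum = (20 + 38 + 36 + 20 + 56 + 51)/68 = 221/68

L = 221/68 = 3.2500 bits/symbol


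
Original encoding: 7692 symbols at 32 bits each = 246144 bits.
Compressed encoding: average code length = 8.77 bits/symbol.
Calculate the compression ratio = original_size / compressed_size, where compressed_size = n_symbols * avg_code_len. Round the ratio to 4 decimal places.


original_size = n_symbols * orig_bits = 7692 * 32 = 246144 bits
compressed_size = n_symbols * avg_code_len = 7692 * 8.77 = 67458.84 bits
ratio = original_size / compressed_size = 246144 / 67458.84 = 3.6488

Compression ratio = 3.6488


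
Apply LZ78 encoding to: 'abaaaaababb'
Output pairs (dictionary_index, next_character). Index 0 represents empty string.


LZ78 encoding steps:
Dictionary: {0: ''}
Step 1: w='' (idx 0), next='a' -> output (0, 'a'), add 'a' as idx 1
Step 2: w='' (idx 0), next='b' -> output (0, 'b'), add 'b' as idx 2
Step 3: w='a' (idx 1), next='a' -> output (1, 'a'), add 'aa' as idx 3
Step 4: w='aa' (idx 3), next='a' -> output (3, 'a'), add 'aaa' as idx 4
Step 5: w='b' (idx 2), next='a' -> output (2, 'a'), add 'ba' as idx 5
Step 6: w='b' (idx 2), next='b' -> output (2, 'b'), add 'bb' as idx 6


Encoded: [(0, 'a'), (0, 'b'), (1, 'a'), (3, 'a'), (2, 'a'), (2, 'b')]


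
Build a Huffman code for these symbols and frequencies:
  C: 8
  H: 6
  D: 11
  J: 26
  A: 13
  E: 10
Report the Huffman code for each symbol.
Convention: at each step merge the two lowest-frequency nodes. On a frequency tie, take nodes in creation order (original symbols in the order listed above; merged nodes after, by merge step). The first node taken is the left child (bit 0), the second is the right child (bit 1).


Huffman tree construction:
Step 1: Merge H(6) + C(8) = 14
Step 2: Merge E(10) + D(11) = 21
Step 3: Merge A(13) + (H+C)(14) = 27
Step 4: Merge (E+D)(21) + J(26) = 47
Step 5: Merge (A+(H+C))(27) + ((E+D)+J)(47) = 74
Read each symbol's code off the tree from the root (left child = 0, right child = 1).

Codes:
  C: 011 (length 3)
  H: 010 (length 3)
  D: 101 (length 3)
  J: 11 (length 2)
  A: 00 (length 2)
  E: 100 (length 3)
Average code length: 183/74 = 2.4730 bits/symbol


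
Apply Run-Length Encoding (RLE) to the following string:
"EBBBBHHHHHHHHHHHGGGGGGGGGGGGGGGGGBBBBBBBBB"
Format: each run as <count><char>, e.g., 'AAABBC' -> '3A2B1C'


Scanning runs left to right:
  i=0: run of 'E' x 1 -> '1E'
  i=1: run of 'B' x 4 -> '4B'
  i=5: run of 'H' x 11 -> '11H'
  i=16: run of 'G' x 17 -> '17G'
  i=33: run of 'B' x 9 -> '9B'

RLE = 1E4B11H17G9B


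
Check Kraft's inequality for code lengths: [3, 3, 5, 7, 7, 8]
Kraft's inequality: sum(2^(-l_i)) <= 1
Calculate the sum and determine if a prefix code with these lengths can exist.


Sum = 2^(-3) + 2^(-3) + 2^(-5) + 2^(-7) + 2^(-7) + 2^(-8)
    = 0.125 + 0.125 + 0.03125 + 0.0078125 + 0.0078125 + 0.00390625
    = 77/256 = 0.30078125
Since 0.30078125 <= 1, Kraft's inequality IS satisfied.
A prefix code with these lengths CAN exist.

Kraft sum = 0.30078125. Satisfied.
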